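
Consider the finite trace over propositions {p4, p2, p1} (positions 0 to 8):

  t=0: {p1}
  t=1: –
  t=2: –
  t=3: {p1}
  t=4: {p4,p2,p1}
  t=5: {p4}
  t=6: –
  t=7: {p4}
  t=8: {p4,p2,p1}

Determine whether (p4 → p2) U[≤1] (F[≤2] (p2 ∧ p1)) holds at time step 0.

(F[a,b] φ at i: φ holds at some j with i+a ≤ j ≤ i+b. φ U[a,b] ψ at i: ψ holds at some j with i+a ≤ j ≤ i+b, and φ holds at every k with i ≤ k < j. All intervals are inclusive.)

False

Need some j in [0,1] with F[≤2] (p2 ∧ p1), and (p4 → p2) at every k in [0,j-1].
  j=0: F[≤2] (p2 ∧ p1) — fails (none in [0,2]).
  j=1: F[≤2] (p2 ∧ p1) — fails (none in [1,3]).
No j in the window works → until fails.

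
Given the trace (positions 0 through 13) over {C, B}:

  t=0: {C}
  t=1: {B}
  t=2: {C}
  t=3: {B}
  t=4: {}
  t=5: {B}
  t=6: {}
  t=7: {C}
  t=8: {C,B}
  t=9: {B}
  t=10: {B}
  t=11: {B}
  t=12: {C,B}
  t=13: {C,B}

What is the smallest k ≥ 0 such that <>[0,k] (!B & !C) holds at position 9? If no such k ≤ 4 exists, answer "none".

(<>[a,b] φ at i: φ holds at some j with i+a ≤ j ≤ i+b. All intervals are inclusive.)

Scan j = 9,10,… for (!B & !C):
  j=9: fails
  j=10: fails
  j=11: fails
  j=12: fails
  j=13: fails
No j in [9,13] satisfies it → none.

none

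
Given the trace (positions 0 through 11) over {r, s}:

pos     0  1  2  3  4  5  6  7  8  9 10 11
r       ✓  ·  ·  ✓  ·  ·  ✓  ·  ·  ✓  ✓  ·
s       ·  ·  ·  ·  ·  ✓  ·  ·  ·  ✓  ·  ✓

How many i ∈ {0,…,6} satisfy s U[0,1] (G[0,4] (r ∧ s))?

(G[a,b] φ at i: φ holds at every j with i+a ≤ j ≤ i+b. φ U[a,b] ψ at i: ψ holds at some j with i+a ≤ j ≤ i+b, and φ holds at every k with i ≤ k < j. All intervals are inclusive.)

0

Evaluate at each i in [0,6]:
  i=0: ✗ (no rhs in [0,1])
  i=1: ✗ (no rhs in [1,2])
  i=2: ✗ (no rhs in [2,3])
  i=3: ✗ (no rhs in [3,4])
  i=4: ✗ (no rhs in [4,5])
  i=5: ✗ (no rhs in [5,6])
  i=6: ✗ (no rhs in [6,7])
Positions where it holds: {} → 0.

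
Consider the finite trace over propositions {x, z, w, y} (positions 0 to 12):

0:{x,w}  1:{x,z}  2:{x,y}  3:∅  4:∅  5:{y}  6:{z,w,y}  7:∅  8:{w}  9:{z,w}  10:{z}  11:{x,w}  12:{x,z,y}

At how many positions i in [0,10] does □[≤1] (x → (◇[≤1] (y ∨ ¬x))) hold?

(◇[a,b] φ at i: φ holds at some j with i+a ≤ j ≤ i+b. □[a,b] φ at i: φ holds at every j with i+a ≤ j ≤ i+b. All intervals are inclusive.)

10

Evaluate at each i in [0,10]:
  i=0: ✗ (fails at j=0)
  i=1: ✓ (all of [1,2])
  i=2: ✓ (all of [2,3])
  i=3: ✓ (all of [3,4])
  i=4: ✓ (all of [4,5])
  i=5: ✓ (all of [5,6])
  i=6: ✓ (all of [6,7])
  i=7: ✓ (all of [7,8])
  i=8: ✓ (all of [8,9])
  i=9: ✓ (all of [9,10])
  i=10: ✓ (all of [10,11])
Positions where it holds: {1, 2, 3, 4, 5, 6, 7, 8, 9, 10} → 10.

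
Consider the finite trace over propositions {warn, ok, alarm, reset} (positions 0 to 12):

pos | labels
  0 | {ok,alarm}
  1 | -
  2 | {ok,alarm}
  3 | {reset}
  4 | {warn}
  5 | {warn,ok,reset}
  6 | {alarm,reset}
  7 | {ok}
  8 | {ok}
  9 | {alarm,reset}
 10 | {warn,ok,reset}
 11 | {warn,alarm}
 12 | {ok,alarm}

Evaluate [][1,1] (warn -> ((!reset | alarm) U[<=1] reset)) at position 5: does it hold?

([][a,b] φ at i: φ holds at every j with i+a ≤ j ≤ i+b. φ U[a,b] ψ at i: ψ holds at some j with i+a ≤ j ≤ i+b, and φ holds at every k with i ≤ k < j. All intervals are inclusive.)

Check (warn -> ((!reset | alarm) U[<=1] reset)) at every j in [6,6]:
  j=6: antecedent false → ✓
All positions satisfy it → formula holds.

True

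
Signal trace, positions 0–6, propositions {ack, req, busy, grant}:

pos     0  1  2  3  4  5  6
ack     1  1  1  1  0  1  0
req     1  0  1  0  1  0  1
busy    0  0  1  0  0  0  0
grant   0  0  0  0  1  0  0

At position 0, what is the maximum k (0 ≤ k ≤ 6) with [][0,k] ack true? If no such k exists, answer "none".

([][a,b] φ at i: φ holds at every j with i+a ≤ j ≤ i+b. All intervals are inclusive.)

ack must hold from j=0 onward; find where it first fails.
  j=0: holds
  j=1: holds
  j=2: holds
  j=3: holds
  j=4: fails
Holds on [0,3], so largest k = 3.

3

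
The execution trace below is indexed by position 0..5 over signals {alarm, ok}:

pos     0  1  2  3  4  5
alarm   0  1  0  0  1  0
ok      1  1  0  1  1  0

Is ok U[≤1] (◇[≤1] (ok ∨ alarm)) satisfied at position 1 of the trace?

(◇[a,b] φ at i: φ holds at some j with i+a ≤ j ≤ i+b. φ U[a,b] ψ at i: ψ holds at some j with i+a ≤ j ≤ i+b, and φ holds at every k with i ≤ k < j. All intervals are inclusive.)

Need some j in [1,2] with ◇[≤1] (ok ∨ alarm), and ok at every k in [1,j-1].
  j=1: ◇[≤1] (ok ∨ alarm) holds; no prefix to check → satisfied.

True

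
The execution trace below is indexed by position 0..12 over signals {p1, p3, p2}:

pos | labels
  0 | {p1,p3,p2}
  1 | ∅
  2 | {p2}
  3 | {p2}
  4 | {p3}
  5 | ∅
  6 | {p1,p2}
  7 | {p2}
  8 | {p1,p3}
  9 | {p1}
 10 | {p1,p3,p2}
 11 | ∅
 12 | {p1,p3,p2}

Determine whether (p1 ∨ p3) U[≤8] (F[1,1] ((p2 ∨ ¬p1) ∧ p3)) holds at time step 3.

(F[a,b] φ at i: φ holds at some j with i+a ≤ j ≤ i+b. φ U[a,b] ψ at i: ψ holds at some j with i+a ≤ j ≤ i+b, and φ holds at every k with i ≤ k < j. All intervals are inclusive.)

True

Need some j in [3,11] with F[1,1] ((p2 ∨ ¬p1) ∧ p3), and (p1 ∨ p3) at every k in [3,j-1].
  j=3: F[1,1] ((p2 ∨ ¬p1) ∧ p3) holds; no prefix to check → satisfied.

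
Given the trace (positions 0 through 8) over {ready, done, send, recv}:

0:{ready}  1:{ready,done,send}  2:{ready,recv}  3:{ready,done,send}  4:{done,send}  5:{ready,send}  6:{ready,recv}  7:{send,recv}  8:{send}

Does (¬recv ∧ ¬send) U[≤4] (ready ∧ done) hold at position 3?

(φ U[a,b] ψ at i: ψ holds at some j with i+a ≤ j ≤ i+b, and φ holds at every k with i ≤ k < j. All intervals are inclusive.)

True

Need some j in [3,7] with (ready ∧ done), and (¬recv ∧ ¬send) at every k in [3,j-1].
  j=3: (ready ∧ done) holds; no prefix to check → satisfied.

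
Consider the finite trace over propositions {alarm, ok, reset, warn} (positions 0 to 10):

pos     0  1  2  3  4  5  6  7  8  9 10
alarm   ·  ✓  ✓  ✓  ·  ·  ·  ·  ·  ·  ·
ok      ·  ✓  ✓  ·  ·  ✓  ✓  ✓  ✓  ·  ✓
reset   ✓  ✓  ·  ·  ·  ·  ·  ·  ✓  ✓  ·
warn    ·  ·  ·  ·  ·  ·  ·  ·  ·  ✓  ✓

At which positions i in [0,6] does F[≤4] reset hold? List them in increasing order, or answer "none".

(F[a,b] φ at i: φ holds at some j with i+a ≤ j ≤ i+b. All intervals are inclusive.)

0, 1, 4, 5, 6

Evaluate at each i in [0,6]:
  i=0: ✓ (witness j=0)
  i=1: ✓ (witness j=1)
  i=2: ✗ (none in [2,6])
  i=3: ✗ (none in [3,7])
  i=4: ✓ (witness j=8)
  i=5: ✓ (witness j=8)
  i=6: ✓ (witness j=8)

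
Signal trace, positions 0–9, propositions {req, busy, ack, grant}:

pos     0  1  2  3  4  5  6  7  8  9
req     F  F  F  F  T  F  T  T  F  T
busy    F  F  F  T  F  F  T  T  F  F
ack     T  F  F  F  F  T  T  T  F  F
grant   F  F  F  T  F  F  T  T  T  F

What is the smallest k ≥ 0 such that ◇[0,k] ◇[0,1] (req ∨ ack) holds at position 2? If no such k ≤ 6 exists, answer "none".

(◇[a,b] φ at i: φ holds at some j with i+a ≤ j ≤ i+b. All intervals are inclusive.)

1

Scan j = 2,3,… for ◇[0,1] (req ∨ ack):
  j=2: fails
  j=3: holds
First hit at j=3, so smallest k = 3-2 = 1.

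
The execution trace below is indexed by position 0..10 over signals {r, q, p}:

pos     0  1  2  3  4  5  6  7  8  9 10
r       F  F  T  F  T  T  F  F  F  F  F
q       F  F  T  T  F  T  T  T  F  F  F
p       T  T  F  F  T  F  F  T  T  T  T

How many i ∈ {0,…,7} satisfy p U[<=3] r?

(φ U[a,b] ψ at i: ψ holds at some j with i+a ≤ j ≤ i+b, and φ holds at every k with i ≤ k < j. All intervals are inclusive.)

5

Evaluate at each i in [0,7]:
  i=0: ✓ (rhs at j=2; lhs holds on [0,1])
  i=1: ✓ (rhs at j=2; lhs holds on [1,1])
  i=2: ✓ (rhs at j=2)
  i=3: ✗ (lhs fails at k=3 before rhs at j=4)
  i=4: ✓ (rhs at j=4)
  i=5: ✓ (rhs at j=5)
  i=6: ✗ (no rhs in [6,9])
  i=7: ✗ (no rhs in [7,10])
Positions where it holds: {0, 1, 2, 4, 5} → 5.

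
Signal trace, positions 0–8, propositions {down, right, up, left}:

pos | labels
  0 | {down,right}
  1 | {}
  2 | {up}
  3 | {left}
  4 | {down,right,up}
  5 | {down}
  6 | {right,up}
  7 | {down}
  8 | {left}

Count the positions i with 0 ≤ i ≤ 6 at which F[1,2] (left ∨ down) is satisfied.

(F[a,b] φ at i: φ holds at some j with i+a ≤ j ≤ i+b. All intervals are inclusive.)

Evaluate at each i in [0,6]:
  i=0: ✗ (none in [1,2])
  i=1: ✓ (witness j=3)
  i=2: ✓ (witness j=3)
  i=3: ✓ (witness j=4)
  i=4: ✓ (witness j=5)
  i=5: ✓ (witness j=7)
  i=6: ✓ (witness j=7)
Positions where it holds: {1, 2, 3, 4, 5, 6} → 6.

6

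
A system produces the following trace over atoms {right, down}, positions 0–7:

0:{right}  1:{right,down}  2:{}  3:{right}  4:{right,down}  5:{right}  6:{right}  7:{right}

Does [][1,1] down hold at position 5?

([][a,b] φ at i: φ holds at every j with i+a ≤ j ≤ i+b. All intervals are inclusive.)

False

Check down at every j in [6,6]:
  j=6: false
Fails at j=6 → formula fails.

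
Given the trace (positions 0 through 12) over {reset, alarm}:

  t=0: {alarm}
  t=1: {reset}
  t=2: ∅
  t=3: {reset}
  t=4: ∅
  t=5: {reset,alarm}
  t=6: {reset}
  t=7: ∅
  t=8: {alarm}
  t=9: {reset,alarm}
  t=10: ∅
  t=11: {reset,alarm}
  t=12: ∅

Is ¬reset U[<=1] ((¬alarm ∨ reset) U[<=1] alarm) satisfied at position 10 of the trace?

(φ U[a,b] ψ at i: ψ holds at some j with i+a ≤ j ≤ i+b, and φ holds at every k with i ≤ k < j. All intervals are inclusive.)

Holds

Need some j in [10,11] with ((¬alarm ∨ reset) U[<=1] alarm), and ¬reset at every k in [10,j-1].
  j=10: ((¬alarm ∨ reset) U[<=1] alarm) holds; no prefix to check → satisfied.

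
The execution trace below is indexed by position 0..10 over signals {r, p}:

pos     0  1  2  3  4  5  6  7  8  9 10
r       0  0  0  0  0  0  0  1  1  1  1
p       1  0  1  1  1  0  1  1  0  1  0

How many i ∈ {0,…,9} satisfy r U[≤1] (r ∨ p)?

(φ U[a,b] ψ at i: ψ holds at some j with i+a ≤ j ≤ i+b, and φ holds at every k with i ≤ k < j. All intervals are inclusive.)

8

Evaluate at each i in [0,9]:
  i=0: ✓ (rhs at j=0)
  i=1: ✗ (lhs fails at k=1 before rhs at j=2)
  i=2: ✓ (rhs at j=2)
  i=3: ✓ (rhs at j=3)
  i=4: ✓ (rhs at j=4)
  i=5: ✗ (lhs fails at k=5 before rhs at j=6)
  i=6: ✓ (rhs at j=6)
  i=7: ✓ (rhs at j=7)
  i=8: ✓ (rhs at j=8)
  i=9: ✓ (rhs at j=9)
Positions where it holds: {0, 2, 3, 4, 6, 7, 8, 9} → 8.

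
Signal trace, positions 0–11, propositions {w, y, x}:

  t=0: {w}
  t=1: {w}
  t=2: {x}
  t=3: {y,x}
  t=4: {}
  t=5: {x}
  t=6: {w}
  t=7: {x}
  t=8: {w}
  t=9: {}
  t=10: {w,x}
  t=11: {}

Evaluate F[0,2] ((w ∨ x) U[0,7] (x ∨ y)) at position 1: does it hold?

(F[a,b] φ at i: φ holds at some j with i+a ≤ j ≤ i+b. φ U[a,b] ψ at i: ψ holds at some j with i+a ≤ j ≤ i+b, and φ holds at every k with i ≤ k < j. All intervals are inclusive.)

Yes

Check ((w ∨ x) U[0,7] (x ∨ y)) at each j in [1,3]:
  j=1: holds
  j=2: holds
  j=3: holds
Found at j=1 → formula holds.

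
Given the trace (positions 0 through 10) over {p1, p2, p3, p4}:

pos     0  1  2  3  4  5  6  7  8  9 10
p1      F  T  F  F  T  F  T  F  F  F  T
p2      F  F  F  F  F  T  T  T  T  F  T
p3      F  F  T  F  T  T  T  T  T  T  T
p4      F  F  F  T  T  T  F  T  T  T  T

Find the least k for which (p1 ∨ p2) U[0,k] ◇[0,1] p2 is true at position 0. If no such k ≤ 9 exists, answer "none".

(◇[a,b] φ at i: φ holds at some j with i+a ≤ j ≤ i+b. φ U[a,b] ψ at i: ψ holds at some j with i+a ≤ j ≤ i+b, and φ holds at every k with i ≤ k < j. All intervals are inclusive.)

none

Need earliest j ≥ 0 with ◇[0,1] p2, and (p1 ∨ p2) at every k in [0,j-1].
  j=0: rhs fails.
  j=1: rhs fails.
  j=2: rhs fails.
  j=3: rhs fails.
  j=4: rhs holds but lhs fails at k=0.
  j=5: rhs holds but lhs fails at k=0.
  j=6: rhs holds but lhs fails at k=0.
  j=7: rhs holds but lhs fails at k=0.
  j=8: rhs holds but lhs fails at k=0.
  j=9: rhs holds but lhs fails at k=0.
No witness within the range → none.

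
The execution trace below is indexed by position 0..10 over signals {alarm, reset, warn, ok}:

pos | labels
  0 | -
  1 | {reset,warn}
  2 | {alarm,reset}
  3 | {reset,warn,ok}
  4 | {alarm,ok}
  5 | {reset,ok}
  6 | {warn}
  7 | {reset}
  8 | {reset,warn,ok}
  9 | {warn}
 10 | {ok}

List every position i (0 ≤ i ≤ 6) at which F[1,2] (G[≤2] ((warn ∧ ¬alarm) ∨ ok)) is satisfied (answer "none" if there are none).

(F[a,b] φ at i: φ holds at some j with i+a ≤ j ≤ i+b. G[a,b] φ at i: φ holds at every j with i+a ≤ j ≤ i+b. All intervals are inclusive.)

1, 2, 3, 6

Evaluate at each i in [0,6]:
  i=0: ✗ (none in [1,2])
  i=1: ✓ (witness j=3)
  i=2: ✓ (witness j=3)
  i=3: ✓ (witness j=4)
  i=4: ✗ (none in [5,6])
  i=5: ✗ (none in [6,7])
  i=6: ✓ (witness j=8)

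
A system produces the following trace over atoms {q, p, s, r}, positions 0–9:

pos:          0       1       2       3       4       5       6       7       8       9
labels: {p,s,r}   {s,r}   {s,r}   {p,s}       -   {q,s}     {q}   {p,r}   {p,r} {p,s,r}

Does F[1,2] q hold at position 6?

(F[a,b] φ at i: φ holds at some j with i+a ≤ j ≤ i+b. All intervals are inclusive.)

No

Check q at each j in [7,8]:
  j=7: false
  j=8: false
No position in the window satisfies it → formula fails.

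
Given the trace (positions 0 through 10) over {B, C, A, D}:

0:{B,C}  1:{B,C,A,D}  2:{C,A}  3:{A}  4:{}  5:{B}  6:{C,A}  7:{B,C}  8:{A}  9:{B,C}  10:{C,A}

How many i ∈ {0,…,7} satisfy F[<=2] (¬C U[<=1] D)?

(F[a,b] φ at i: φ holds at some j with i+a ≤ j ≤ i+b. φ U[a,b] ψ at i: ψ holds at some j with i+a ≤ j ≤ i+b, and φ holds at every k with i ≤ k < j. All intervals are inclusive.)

2

Evaluate at each i in [0,7]:
  i=0: ✓ (witness j=1)
  i=1: ✓ (witness j=1)
  i=2: ✗ (none in [2,4])
  i=3: ✗ (none in [3,5])
  i=4: ✗ (none in [4,6])
  i=5: ✗ (none in [5,7])
  i=6: ✗ (none in [6,8])
  i=7: ✗ (none in [7,9])
Positions where it holds: {0, 1} → 2.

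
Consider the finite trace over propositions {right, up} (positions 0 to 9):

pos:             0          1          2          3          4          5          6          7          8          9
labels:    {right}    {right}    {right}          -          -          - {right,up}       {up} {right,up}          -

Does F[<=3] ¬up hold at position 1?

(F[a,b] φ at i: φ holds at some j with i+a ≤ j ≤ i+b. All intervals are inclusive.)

Check ¬up at each j in [1,4]:
  j=1: true
  j=2: true
  j=3: true
  j=4: true
Found at j=1 → formula holds.

Yes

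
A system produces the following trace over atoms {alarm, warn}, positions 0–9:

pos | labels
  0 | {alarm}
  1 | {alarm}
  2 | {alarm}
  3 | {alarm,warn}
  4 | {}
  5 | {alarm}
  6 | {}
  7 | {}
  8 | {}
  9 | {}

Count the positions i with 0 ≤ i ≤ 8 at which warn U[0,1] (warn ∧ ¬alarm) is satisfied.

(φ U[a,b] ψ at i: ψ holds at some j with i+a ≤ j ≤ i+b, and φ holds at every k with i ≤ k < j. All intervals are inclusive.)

0

Evaluate at each i in [0,8]:
  i=0: ✗ (no rhs in [0,1])
  i=1: ✗ (no rhs in [1,2])
  i=2: ✗ (no rhs in [2,3])
  i=3: ✗ (no rhs in [3,4])
  i=4: ✗ (no rhs in [4,5])
  i=5: ✗ (no rhs in [5,6])
  i=6: ✗ (no rhs in [6,7])
  i=7: ✗ (no rhs in [7,8])
  i=8: ✗ (no rhs in [8,9])
Positions where it holds: {} → 0.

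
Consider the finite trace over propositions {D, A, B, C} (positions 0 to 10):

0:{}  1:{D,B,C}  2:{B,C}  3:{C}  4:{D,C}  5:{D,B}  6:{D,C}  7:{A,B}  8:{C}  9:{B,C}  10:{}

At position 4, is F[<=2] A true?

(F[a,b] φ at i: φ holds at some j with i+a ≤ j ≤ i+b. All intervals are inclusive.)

Check A at each j in [4,6]:
  j=4: false
  j=5: false
  j=6: false
No position in the window satisfies it → formula fails.

Does not hold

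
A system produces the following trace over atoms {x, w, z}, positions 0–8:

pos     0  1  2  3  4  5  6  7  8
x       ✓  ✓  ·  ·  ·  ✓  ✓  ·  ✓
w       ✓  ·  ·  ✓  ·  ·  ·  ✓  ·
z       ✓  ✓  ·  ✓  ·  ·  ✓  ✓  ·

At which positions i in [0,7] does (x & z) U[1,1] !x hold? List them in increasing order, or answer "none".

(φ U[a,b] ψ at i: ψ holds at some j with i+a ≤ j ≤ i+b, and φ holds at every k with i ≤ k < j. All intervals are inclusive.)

Evaluate at each i in [0,7]:
  i=0: ✗ (no rhs in [1,1])
  i=1: ✓ (rhs at j=2; lhs holds on [1,1])
  i=2: ✗ (lhs fails at k=2 before rhs at j=3)
  i=3: ✗ (lhs fails at k=3 before rhs at j=4)
  i=4: ✗ (no rhs in [5,5])
  i=5: ✗ (no rhs in [6,6])
  i=6: ✓ (rhs at j=7; lhs holds on [6,6])
  i=7: ✗ (no rhs in [8,8])

1, 6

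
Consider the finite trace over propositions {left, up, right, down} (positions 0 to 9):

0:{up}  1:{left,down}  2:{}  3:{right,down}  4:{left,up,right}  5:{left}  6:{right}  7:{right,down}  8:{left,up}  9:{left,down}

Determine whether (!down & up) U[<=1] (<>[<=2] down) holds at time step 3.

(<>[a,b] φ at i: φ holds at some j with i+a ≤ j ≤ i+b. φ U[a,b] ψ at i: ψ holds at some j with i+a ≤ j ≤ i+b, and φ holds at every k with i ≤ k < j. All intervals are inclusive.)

Need some j in [3,4] with <>[<=2] down, and (!down & up) at every k in [3,j-1].
  j=3: <>[<=2] down holds; no prefix to check → satisfied.

True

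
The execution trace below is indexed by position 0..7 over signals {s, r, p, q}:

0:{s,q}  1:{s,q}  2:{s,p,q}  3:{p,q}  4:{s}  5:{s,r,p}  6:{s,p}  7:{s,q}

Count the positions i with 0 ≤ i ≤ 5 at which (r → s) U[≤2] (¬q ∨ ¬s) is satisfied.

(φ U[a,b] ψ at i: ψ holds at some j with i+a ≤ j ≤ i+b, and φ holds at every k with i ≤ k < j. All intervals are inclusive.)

5

Evaluate at each i in [0,5]:
  i=0: ✗ (no rhs in [0,2])
  i=1: ✓ (rhs at j=3; lhs holds on [1,2])
  i=2: ✓ (rhs at j=3; lhs holds on [2,2])
  i=3: ✓ (rhs at j=3)
  i=4: ✓ (rhs at j=4)
  i=5: ✓ (rhs at j=5)
Positions where it holds: {1, 2, 3, 4, 5} → 5.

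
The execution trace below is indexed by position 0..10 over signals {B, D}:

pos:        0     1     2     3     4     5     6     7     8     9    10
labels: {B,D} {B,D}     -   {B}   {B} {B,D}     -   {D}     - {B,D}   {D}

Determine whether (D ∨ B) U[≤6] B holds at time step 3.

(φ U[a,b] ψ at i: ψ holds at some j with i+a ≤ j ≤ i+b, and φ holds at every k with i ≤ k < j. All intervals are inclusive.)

Need some j in [3,9] with B, and (D ∨ B) at every k in [3,j-1].
  j=3: B holds; no prefix to check → satisfied.

True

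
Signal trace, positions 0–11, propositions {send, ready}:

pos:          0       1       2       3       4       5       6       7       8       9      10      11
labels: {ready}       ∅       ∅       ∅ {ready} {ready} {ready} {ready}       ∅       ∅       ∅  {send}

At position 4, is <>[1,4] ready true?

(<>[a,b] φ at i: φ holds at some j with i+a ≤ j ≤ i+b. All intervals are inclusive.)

Check ready at each j in [5,8]:
  j=5: true
  j=6: true
  j=7: true
  j=8: false
Found at j=5 → formula holds.

True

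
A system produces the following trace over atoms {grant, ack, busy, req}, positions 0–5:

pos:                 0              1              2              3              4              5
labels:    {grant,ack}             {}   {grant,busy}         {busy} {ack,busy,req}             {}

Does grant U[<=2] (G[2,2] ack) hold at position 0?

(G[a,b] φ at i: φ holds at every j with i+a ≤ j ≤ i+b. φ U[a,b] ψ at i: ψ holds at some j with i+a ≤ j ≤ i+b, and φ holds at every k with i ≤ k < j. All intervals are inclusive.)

Need some j in [0,2] with G[2,2] ack, and grant at every k in [0,j-1].
  j=0: G[2,2] ack — fails at 2.
  j=1: G[2,2] ack — fails at 3.
  j=2: G[2,2] ack holds, but grant fails at k=1 → not this j.
No j in the window works → until fails.

False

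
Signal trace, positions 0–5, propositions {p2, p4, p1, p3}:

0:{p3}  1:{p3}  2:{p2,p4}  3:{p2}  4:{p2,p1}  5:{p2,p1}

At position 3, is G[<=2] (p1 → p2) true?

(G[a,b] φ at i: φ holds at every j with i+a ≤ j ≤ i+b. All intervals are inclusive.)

Check (p1 → p2) at every j in [3,5]:
  j=3: antecedent false → ✓
  j=4: antecedent true; consequent true → ✓
  j=5: antecedent true; consequent true → ✓
All positions satisfy it → formula holds.

Yes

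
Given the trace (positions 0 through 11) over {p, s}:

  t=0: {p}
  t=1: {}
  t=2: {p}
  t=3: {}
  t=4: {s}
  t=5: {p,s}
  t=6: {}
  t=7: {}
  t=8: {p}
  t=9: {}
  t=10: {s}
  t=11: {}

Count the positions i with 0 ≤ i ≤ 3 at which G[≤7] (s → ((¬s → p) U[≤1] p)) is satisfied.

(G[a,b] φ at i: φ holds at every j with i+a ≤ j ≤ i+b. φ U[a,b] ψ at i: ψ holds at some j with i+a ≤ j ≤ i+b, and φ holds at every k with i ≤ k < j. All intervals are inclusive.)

Evaluate at each i in [0,3]:
  i=0: ✓ (all of [0,7])
  i=1: ✓ (all of [1,8])
  i=2: ✓ (all of [2,9])
  i=3: ✗ (fails at j=10)
Positions where it holds: {0, 1, 2} → 3.

3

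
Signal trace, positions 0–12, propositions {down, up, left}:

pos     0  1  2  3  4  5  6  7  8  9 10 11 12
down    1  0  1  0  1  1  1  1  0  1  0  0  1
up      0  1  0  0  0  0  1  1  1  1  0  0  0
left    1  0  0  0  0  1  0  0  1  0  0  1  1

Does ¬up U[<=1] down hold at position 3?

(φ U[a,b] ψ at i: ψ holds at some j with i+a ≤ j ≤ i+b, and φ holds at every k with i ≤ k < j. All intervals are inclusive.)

Holds

Need some j in [3,4] with down, and ¬up at every k in [3,j-1].
  j=3: down false.
  j=4: down holds; ¬up holds at every k in [3,3] → satisfied.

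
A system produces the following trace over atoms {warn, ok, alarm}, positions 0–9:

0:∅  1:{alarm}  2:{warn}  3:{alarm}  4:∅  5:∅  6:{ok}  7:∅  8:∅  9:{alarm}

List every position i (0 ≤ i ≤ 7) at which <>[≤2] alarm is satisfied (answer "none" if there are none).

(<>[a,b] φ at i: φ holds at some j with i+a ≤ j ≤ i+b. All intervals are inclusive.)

0, 1, 2, 3, 7

Evaluate at each i in [0,7]:
  i=0: ✓ (witness j=1)
  i=1: ✓ (witness j=1)
  i=2: ✓ (witness j=3)
  i=3: ✓ (witness j=3)
  i=4: ✗ (none in [4,6])
  i=5: ✗ (none in [5,7])
  i=6: ✗ (none in [6,8])
  i=7: ✓ (witness j=9)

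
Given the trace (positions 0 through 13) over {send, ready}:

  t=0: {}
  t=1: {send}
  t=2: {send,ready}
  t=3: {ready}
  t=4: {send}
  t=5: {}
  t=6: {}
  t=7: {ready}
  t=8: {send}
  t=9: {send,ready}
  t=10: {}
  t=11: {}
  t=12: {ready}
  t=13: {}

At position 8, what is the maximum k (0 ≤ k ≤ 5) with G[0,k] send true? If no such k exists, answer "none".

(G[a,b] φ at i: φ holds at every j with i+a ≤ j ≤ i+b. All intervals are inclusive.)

1

send must hold from j=8 onward; find where it first fails.
  j=8: holds
  j=9: holds
  j=10: fails
Holds on [8,9], so largest k = 1.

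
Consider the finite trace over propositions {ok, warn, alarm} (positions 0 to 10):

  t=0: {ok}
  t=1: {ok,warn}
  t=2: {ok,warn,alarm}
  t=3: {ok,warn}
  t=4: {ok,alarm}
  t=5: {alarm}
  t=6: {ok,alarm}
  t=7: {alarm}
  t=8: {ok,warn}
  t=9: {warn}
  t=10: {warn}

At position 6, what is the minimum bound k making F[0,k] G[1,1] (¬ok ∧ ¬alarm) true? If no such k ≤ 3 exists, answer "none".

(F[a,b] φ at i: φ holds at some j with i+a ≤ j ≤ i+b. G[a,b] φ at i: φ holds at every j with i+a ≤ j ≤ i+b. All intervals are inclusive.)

Scan j = 6,7,… for G[1,1] (¬ok ∧ ¬alarm):
  j=6: fails
  j=7: fails
  j=8: holds
First hit at j=8, so smallest k = 8-6 = 2.

2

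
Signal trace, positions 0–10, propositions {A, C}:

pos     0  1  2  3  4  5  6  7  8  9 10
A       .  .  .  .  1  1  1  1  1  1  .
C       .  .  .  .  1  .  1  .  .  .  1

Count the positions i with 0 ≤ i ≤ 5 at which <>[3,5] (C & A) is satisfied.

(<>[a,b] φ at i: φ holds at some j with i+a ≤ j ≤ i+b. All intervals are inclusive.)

Evaluate at each i in [0,5]:
  i=0: ✓ (witness j=4)
  i=1: ✓ (witness j=4)
  i=2: ✓ (witness j=6)
  i=3: ✓ (witness j=6)
  i=4: ✗ (none in [7,9])
  i=5: ✗ (none in [8,10])
Positions where it holds: {0, 1, 2, 3} → 4.

4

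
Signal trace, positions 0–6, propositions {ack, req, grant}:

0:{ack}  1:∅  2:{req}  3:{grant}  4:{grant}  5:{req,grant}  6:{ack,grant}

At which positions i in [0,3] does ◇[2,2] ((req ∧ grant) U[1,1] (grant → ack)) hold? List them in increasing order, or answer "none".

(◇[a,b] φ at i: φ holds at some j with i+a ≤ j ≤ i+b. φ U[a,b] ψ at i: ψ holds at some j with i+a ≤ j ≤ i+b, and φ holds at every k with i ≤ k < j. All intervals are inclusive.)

3

Evaluate at each i in [0,3]:
  i=0: ✗ (none in [2,2])
  i=1: ✗ (none in [3,3])
  i=2: ✗ (none in [4,4])
  i=3: ✓ (witness j=5)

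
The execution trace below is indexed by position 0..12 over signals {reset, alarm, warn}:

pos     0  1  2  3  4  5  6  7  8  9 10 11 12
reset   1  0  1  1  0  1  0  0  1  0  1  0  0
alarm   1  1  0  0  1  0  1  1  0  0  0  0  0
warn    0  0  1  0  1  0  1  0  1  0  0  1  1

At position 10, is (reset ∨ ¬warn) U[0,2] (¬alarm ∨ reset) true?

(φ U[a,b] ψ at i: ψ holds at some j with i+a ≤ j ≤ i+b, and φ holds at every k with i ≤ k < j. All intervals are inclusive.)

Need some j in [10,12] with (¬alarm ∨ reset), and (reset ∨ ¬warn) at every k in [10,j-1].
  j=10: (¬alarm ∨ reset) holds; no prefix to check → satisfied.

True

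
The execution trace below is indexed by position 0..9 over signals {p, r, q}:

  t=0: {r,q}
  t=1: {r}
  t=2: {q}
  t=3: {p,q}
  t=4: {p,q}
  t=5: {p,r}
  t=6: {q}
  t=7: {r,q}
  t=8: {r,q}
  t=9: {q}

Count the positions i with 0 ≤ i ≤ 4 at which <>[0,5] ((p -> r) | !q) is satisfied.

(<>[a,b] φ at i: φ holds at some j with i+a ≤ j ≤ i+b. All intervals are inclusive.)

Evaluate at each i in [0,4]:
  i=0: ✓ (witness j=0)
  i=1: ✓ (witness j=1)
  i=2: ✓ (witness j=2)
  i=3: ✓ (witness j=5)
  i=4: ✓ (witness j=5)
Positions where it holds: {0, 1, 2, 3, 4} → 5.

5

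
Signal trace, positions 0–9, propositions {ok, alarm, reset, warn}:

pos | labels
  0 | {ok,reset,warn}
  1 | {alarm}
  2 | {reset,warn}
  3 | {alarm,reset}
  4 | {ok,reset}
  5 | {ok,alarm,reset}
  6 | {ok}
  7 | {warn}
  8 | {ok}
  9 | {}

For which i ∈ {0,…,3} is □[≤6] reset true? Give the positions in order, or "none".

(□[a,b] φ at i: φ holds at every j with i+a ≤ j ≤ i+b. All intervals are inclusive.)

Evaluate at each i in [0,3]:
  i=0: ✗ (fails at j=1)
  i=1: ✗ (fails at j=1)
  i=2: ✗ (fails at j=6)
  i=3: ✗ (fails at j=6)

none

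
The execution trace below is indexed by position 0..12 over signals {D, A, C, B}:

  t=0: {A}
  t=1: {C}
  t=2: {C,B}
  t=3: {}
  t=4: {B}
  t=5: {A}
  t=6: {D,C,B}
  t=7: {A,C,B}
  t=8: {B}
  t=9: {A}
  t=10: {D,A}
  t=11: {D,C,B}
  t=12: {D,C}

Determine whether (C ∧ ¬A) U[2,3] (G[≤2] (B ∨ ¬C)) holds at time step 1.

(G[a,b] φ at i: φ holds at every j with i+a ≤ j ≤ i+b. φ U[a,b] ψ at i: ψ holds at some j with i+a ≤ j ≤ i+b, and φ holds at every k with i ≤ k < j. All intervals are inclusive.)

Yes

Need some j in [3,4] with G[≤2] (B ∨ ¬C), and (C ∧ ¬A) at every k in [1,j-1].
  j=3: G[≤2] (B ∨ ¬C) holds; (C ∧ ¬A) holds at every k in [1,2] → satisfied.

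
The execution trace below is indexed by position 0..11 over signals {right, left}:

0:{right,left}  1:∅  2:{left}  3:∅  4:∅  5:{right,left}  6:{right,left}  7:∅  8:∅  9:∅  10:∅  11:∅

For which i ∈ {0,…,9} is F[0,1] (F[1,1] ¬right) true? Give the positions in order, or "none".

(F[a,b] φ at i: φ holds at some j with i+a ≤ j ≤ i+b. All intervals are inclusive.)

Evaluate at each i in [0,9]:
  i=0: ✓ (witness j=0)
  i=1: ✓ (witness j=1)
  i=2: ✓ (witness j=2)
  i=3: ✓ (witness j=3)
  i=4: ✗ (none in [4,5])
  i=5: ✓ (witness j=6)
  i=6: ✓ (witness j=6)
  i=7: ✓ (witness j=7)
  i=8: ✓ (witness j=8)
  i=9: ✓ (witness j=9)

0, 1, 2, 3, 5, 6, 7, 8, 9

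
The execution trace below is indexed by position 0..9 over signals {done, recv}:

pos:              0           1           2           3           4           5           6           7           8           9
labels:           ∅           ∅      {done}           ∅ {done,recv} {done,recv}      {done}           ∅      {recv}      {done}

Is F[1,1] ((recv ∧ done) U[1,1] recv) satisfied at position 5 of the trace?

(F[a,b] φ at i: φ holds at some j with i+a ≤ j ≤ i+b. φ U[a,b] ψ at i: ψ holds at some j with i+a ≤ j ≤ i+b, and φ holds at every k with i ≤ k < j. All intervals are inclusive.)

Check ((recv ∧ done) U[1,1] recv) at each j in [6,6]:
  j=6: fails
No position in the window satisfies it → formula fails.

False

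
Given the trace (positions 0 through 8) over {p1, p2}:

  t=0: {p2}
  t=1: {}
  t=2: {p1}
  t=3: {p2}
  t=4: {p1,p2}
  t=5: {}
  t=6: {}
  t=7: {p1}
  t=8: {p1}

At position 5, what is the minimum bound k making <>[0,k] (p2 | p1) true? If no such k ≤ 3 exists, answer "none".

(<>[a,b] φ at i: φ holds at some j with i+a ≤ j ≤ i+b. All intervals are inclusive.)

2

Scan j = 5,6,… for (p2 | p1):
  j=5: fails
  j=6: fails
  j=7: holds
First hit at j=7, so smallest k = 7-5 = 2.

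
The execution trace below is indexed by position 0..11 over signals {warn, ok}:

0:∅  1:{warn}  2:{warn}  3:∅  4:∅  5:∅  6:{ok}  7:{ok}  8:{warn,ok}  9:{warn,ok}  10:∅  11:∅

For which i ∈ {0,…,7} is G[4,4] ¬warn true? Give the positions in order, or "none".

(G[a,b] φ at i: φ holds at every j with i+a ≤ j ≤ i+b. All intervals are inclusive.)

Evaluate at each i in [0,7]:
  i=0: ✓ (all of [4,4])
  i=1: ✓ (all of [5,5])
  i=2: ✓ (all of [6,6])
  i=3: ✓ (all of [7,7])
  i=4: ✗ (fails at j=8)
  i=5: ✗ (fails at j=9)
  i=6: ✓ (all of [10,10])
  i=7: ✓ (all of [11,11])

0, 1, 2, 3, 6, 7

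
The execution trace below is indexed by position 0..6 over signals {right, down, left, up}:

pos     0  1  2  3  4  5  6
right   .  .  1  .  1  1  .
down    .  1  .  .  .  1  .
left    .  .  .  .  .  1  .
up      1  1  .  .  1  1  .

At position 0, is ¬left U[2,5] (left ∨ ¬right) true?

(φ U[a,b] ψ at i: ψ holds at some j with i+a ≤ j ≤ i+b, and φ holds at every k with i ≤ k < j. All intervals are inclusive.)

True

Need some j in [2,5] with (left ∨ ¬right), and ¬left at every k in [0,j-1].
  j=2: (left ∨ ¬right) false.
  j=3: (left ∨ ¬right) holds; ¬left holds at every k in [0,2] → satisfied.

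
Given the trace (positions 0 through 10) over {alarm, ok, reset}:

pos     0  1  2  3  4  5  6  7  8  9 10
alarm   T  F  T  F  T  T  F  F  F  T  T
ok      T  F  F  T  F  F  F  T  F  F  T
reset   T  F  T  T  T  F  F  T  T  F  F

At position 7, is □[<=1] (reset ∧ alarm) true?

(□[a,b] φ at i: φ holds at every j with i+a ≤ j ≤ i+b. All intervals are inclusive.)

No

Check (reset ∧ alarm) at every j in [7,8]:
  j=7: false
  j=8: false
Fails at j=7 → formula fails.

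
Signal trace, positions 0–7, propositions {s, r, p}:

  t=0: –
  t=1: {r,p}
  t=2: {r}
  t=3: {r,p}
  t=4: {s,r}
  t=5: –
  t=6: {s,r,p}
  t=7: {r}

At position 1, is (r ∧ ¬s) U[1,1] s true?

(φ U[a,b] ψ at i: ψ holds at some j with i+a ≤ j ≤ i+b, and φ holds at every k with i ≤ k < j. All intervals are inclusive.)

False

Need some j in [2,2] with s, and (r ∧ ¬s) at every k in [1,j-1].
  j=2: s false.
No j in the window works → until fails.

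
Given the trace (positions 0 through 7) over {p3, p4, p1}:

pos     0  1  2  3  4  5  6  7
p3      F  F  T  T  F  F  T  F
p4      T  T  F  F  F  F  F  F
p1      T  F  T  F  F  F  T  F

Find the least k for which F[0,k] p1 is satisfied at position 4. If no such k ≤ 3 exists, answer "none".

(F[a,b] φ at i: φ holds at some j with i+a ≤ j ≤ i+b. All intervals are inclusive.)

2

Scan j = 4,5,… for p1:
  j=4: fails
  j=5: fails
  j=6: holds
First hit at j=6, so smallest k = 6-4 = 2.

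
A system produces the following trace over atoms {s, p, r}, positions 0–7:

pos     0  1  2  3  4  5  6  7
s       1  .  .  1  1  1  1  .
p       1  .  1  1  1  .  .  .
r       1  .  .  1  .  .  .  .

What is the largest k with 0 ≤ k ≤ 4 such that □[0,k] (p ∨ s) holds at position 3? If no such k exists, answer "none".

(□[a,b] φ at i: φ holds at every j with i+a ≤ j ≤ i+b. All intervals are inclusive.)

(p ∨ s) must hold from j=3 onward; find where it first fails.
  j=3: holds
  j=4: holds
  j=5: holds
  j=6: holds
  j=7: fails
Holds on [3,6], so largest k = 3.

3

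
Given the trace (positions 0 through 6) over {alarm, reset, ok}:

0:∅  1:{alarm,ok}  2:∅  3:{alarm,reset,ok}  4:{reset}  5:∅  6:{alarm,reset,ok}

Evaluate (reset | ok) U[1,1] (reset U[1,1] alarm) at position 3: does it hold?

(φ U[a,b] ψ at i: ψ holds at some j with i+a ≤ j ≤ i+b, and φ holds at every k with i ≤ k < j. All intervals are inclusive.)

Need some j in [4,4] with (reset U[1,1] alarm), and (reset | ok) at every k in [3,j-1].
  j=4: (reset U[1,1] alarm) — fails.
No j in the window works → until fails.

No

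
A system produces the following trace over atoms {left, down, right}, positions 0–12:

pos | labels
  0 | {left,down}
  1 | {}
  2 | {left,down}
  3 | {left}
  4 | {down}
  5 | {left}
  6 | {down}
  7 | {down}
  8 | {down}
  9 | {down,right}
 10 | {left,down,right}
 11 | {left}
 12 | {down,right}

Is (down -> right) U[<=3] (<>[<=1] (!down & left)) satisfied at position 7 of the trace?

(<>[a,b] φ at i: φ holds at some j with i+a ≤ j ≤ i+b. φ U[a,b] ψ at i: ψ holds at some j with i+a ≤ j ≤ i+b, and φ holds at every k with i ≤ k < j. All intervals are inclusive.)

Does not hold

Need some j in [7,10] with <>[<=1] (!down & left), and (down -> right) at every k in [7,j-1].
  j=7: <>[<=1] (!down & left) — fails (none in [7,8]).
  j=8: <>[<=1] (!down & left) — fails (none in [8,9]).
  j=9: <>[<=1] (!down & left) — fails (none in [9,10]).
  j=10: <>[<=1] (!down & left) holds, but (down -> right) fails at k=7 → not this j.
No j in the window works → until fails.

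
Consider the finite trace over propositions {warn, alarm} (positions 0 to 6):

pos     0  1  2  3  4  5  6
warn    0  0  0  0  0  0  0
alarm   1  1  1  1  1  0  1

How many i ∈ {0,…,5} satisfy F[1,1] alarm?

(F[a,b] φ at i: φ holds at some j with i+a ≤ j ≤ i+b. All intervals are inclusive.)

Evaluate at each i in [0,5]:
  i=0: ✓ (witness j=1)
  i=1: ✓ (witness j=2)
  i=2: ✓ (witness j=3)
  i=3: ✓ (witness j=4)
  i=4: ✗ (none in [5,5])
  i=5: ✓ (witness j=6)
Positions where it holds: {0, 1, 2, 3, 5} → 5.

5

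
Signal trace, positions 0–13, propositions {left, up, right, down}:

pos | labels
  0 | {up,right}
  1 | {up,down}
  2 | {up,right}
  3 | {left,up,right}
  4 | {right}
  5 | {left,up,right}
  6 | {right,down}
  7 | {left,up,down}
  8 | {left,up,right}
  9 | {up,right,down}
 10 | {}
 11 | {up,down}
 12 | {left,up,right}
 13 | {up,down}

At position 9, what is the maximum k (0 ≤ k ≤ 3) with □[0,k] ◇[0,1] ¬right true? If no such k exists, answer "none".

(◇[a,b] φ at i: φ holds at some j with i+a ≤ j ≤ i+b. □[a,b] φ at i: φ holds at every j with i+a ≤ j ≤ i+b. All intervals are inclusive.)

3

◇[0,1] ¬right must hold from j=9 onward; find where it first fails.
  j=9: holds
  j=10: holds
  j=11: holds
  j=12: holds
Holds through j=12; largest k = 3.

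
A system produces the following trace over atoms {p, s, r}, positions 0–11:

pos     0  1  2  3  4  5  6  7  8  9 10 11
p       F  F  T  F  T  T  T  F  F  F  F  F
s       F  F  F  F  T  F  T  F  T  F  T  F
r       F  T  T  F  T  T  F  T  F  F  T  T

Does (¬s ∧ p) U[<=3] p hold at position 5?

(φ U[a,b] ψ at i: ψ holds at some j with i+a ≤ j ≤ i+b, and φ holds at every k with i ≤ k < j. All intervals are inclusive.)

Yes

Need some j in [5,8] with p, and (¬s ∧ p) at every k in [5,j-1].
  j=5: p holds; no prefix to check → satisfied.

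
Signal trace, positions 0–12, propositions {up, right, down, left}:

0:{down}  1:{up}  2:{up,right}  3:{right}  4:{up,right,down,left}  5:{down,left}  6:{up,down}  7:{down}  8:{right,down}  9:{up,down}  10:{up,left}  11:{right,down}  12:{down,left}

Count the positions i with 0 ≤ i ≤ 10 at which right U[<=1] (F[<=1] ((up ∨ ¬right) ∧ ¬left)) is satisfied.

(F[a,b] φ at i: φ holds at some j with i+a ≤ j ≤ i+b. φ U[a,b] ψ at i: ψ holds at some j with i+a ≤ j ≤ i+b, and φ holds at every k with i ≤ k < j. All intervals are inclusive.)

9

Evaluate at each i in [0,10]:
  i=0: ✓ (rhs at j=0)
  i=1: ✓ (rhs at j=1)
  i=2: ✓ (rhs at j=2)
  i=3: ✗ (no rhs in [3,4])
  i=4: ✓ (rhs at j=5; lhs holds on [4,4])
  i=5: ✓ (rhs at j=5)
  i=6: ✓ (rhs at j=6)
  i=7: ✓ (rhs at j=7)
  i=8: ✓ (rhs at j=8)
  i=9: ✓ (rhs at j=9)
  i=10: ✗ (no rhs in [10,11])
Positions where it holds: {0, 1, 2, 4, 5, 6, 7, 8, 9} → 9.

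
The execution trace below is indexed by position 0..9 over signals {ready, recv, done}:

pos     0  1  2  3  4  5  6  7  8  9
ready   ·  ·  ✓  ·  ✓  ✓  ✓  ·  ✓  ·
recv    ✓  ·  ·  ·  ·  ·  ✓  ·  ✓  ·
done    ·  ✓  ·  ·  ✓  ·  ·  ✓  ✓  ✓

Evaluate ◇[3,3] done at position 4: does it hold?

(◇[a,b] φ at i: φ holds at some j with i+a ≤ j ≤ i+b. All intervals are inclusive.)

True

Check done at each j in [7,7]:
  j=7: true
Found at j=7 → formula holds.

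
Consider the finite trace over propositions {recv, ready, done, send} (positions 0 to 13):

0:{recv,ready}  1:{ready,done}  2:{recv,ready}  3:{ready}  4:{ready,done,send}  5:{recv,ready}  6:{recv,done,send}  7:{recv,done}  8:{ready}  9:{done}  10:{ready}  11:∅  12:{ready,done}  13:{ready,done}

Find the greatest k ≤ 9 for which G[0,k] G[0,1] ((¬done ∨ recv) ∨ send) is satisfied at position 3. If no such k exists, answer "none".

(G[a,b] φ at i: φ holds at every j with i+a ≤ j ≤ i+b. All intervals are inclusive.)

G[0,1] ((¬done ∨ recv) ∨ send) must hold from j=3 onward; find where it first fails.
  j=3: holds
  j=4: holds
  j=5: holds
  j=6: holds
  j=7: holds
  j=8: fails
Holds on [3,7], so largest k = 4.

4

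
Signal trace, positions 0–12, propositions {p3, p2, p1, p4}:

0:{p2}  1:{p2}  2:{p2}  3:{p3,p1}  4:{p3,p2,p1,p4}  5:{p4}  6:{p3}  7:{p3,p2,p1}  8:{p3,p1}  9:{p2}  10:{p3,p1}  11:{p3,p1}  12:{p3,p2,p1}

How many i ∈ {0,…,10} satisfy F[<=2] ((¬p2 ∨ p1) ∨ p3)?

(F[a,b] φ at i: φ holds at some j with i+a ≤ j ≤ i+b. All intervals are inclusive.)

10

Evaluate at each i in [0,10]:
  i=0: ✗ (none in [0,2])
  i=1: ✓ (witness j=3)
  i=2: ✓ (witness j=3)
  i=3: ✓ (witness j=3)
  i=4: ✓ (witness j=4)
  i=5: ✓ (witness j=5)
  i=6: ✓ (witness j=6)
  i=7: ✓ (witness j=7)
  i=8: ✓ (witness j=8)
  i=9: ✓ (witness j=10)
  i=10: ✓ (witness j=10)
Positions where it holds: {1, 2, 3, 4, 5, 6, 7, 8, 9, 10} → 10.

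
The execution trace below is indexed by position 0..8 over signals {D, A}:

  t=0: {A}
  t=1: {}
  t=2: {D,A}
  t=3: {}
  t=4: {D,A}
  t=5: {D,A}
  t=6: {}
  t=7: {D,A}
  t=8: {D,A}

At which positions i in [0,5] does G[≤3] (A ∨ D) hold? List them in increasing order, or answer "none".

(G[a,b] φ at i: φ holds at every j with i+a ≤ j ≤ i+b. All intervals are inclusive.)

none

Evaluate at each i in [0,5]:
  i=0: ✗ (fails at j=1)
  i=1: ✗ (fails at j=1)
  i=2: ✗ (fails at j=3)
  i=3: ✗ (fails at j=3)
  i=4: ✗ (fails at j=6)
  i=5: ✗ (fails at j=6)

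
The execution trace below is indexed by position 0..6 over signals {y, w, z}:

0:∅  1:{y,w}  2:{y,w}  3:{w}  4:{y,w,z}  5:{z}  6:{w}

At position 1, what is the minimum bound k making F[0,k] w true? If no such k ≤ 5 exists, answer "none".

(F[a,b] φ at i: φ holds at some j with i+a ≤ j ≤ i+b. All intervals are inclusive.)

Scan j = 1,2,… for w:
  j=1: holds
First hit at j=1, so smallest k = 1-1 = 0.

0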